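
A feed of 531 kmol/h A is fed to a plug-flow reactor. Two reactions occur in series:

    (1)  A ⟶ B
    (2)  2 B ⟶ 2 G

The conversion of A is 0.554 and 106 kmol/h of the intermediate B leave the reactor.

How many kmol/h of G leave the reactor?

188 kmol/h

Conversion of A: A consumed = 1ξ₁ = 0.554 × 531 → ξ₁ = 294.2 kmol/h.
B balance: n_B = 0 + 1ξ₁ − 2ξ₂ = 106 → ξ₂ = (1·294.2 − 106)/2 = 94.09 kmol/h.
Outlet amounts (n = n₀ + Σ ν·ξ):
  A: 531 − 1(294.2) = 236.8
  B: 0 + 1(294.2) − 2(94.09) = 106
  G: 0 + 2(94.09) = 188.2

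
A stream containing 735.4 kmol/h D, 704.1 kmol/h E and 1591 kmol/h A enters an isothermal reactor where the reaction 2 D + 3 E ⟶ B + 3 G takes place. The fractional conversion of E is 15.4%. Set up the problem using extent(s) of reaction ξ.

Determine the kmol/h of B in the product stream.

E reacted = 0.154 × 704.1 = 108.4 kmol/h; ν_E = −3, so ξ = 108.4/3 = 36.14 kmol/h.
Outlet amounts (n = n₀ + ν ξ):
  D: 735.4 − 2(36.14) = 663.1
  E: 704.1 − 3(36.14) = 595.7
  B: 0 + 1(36.14) = 36.14
  G: 0 + 3(36.14) = 108.4
  A: 1591 (inert)

36.1 kmol/h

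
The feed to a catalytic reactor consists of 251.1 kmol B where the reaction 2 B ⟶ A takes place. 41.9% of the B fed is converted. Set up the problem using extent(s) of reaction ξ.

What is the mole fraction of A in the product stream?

B reacted = 0.419 × 251.1 = 105.2 kmol; ν_B = −2, so ξ = 105.2/2 = 52.61 kmol.
Outlet amounts (n = n₀ + ν ξ):
  B: 251.1 − 2(52.61) = 145.9
  A: 0 + 1(52.61) = 52.61
Total out = 198.5 kmol; y_A = 52.61 / 198.5 = 0.265.

0.265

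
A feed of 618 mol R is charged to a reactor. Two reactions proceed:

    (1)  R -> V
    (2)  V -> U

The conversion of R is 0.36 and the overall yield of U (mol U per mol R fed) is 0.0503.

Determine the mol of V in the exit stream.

191 mol

Conversion of R: R consumed = 1ξ₁ = 0.36 × 618 → ξ₁ = 222.5 mol.
Yield of U: 1ξ₂ / 618 = 0.0503 → ξ₂ = 31.09 mol.
Outlet amounts (n = n₀ + Σ ν·ξ):
  R: 618 − 1(222.5) = 395.5
  V: 0 + 1(222.5) − 1(31.09) = 191.4
  U: 0 + 1(31.09) = 31.09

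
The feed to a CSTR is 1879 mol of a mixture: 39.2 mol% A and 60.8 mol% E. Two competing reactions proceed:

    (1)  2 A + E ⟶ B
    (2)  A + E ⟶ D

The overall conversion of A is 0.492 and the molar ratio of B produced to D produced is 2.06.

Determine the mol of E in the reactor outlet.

926 mol

Conversion of A: A consumed = 0.492 × 736.6 = 362.4 mol = 2ξ₁ + 1ξ₂.
Selectivity: 1ξ₁ / (1ξ₂) = 2.06 → ξ₁ = 2.06 ξ₂.
Substitute: (2·2.06 + 1) ξ₂ = 362.4 → ξ₂ = 70.78 mol, ξ₁ = 145.8 mol.
Outlet amounts (n = n₀ + Σ ν·ξ):
  A: 736.6 − 2(145.8) − 1(70.78) = 374.2
  E: 1142 − 1(145.8) − 1(70.78) = 925.8
  B: 0 + 1(145.8) = 145.8
  D: 0 + 1(70.78) = 70.78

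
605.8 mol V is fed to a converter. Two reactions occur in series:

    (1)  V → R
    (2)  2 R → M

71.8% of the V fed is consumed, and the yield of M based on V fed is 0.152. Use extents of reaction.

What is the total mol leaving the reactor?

514 mol

Conversion of V: V consumed = 1ξ₁ = 0.718 × 605.8 → ξ₁ = 435 mol.
Yield of M: 1ξ₂ / 605.8 = 0.152 → ξ₂ = 92.08 mol.
Outlet amounts (n = n₀ + Σ ν·ξ):
  V: 605.8 − 1(435) = 170.8
  R: 0 + 1(435) − 2(92.08) = 250.8
  M: 0 + 1(92.08) = 92.08
Total out = 170.8 + 250.8 + 92.08 = 513.7 mol.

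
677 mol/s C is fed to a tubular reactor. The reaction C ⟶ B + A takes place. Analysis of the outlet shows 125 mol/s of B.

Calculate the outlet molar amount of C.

For B: n = n₀ + 1ξ → 125 = 0 + 1ξ, giving ξ = 125 mol/s.
Outlet amounts (n = n₀ + ν ξ):
  C: 677 − 1(125) = 552
  B: 0 + 1(125) = 125
  A: 0 + 1(125) = 125

552 mol/s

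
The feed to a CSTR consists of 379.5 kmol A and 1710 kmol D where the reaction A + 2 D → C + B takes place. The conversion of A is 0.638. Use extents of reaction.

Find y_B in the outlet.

0.131

A reacted = 0.638 × 379.5 = 242.1 kmol; ν_A = −1, so ξ = 242.1/1 = 242.1 kmol.
Outlet amounts (n = n₀ + ν ξ):
  A: 379.5 − 1(242.1) = 137.4
  D: 1710 − 2(242.1) = 1226
  C: 0 + 1(242.1) = 242.1
  B: 0 + 1(242.1) = 242.1
Total out = 1847 kmol; y_B = 242.1 / 1847 = 0.1311.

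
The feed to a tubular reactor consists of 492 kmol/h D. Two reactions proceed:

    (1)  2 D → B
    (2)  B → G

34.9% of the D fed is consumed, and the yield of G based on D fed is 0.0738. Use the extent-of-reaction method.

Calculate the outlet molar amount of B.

49.5 kmol/h

Conversion of D: D consumed = 2ξ₁ = 0.349 × 492 → ξ₁ = 85.85 kmol/h.
Yield of G: 1ξ₂ / 492 = 0.0738 → ξ₂ = 36.31 kmol/h.
Outlet amounts (n = n₀ + Σ ν·ξ):
  D: 492 − 2(85.85) = 320.3
  B: 0 + 1(85.85) − 1(36.31) = 49.54
  G: 0 + 1(36.31) = 36.31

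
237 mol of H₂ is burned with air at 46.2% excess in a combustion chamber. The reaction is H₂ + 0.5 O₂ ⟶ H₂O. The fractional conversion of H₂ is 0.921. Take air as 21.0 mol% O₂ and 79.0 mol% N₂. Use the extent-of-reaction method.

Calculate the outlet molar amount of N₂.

Stoichiometric O₂ = 0.5 × 237 = 118.5 mol; O₂ fed = 118.5 × 1.462 = 173.2 mol.
N₂ fed = 173.2 × 79/21 = 651.7 mol.
Fuel reacted = 0.921 × 237 → ξ = 218.3 mol.
Outlet (n = n₀ + ν ξ):
  H₂: 237 − 1(218.3) = 18.72
  O₂: 173.2 − 0.5(218.3) = 64.11
  N₂: 651.7 (inert)
  H₂O: 0 + 1(218.3) = 218.3

652 mol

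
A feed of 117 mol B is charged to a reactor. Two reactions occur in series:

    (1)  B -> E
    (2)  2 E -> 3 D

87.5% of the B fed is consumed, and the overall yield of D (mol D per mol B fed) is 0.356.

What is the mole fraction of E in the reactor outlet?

0.57

Conversion of B: B consumed = 1ξ₁ = 0.875 × 117 → ξ₁ = 102.4 mol.
Yield of D: 3ξ₂ / 117 = 0.356 → ξ₂ = 13.88 mol.
Outlet amounts (n = n₀ + Σ ν·ξ):
  B: 117 − 1(102.4) = 14.62
  E: 0 + 1(102.4) − 2(13.88) = 74.61
  D: 0 + 3(13.88) = 41.65
Total out = 130.9 mol; y_E = 74.61 / 130.9 = 0.57.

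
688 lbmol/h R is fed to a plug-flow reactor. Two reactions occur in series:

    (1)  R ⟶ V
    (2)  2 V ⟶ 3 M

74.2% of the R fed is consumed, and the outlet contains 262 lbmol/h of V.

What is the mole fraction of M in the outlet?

Conversion of R: R consumed = 1ξ₁ = 0.742 × 688 → ξ₁ = 510.5 lbmol/h.
V balance: n_V = 0 + 1ξ₁ − 2ξ₂ = 262 → ξ₂ = (1·510.5 − 262)/2 = 124.2 lbmol/h.
Outlet amounts (n = n₀ + Σ ν·ξ):
  R: 688 − 1(510.5) = 177.5
  V: 0 + 1(510.5) − 2(124.2) = 262
  M: 0 + 3(124.2) = 372.7
Total out = 812.2 lbmol/h; y_M = 372.7 / 812.2 = 0.4589.

0.459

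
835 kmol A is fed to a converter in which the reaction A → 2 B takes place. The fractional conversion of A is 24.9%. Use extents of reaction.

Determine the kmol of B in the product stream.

A reacted = 0.249 × 835 = 207.9 kmol; ν_A = −1, so ξ = 207.9/1 = 207.9 kmol.
Outlet amounts (n = n₀ + ν ξ):
  A: 835 − 1(207.9) = 627.1
  B: 0 + 2(207.9) = 415.8

416 kmol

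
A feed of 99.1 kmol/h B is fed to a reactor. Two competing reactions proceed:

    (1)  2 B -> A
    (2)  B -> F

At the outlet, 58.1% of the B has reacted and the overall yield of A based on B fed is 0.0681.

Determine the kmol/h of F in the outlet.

Yield of A: 1ξ₁ / 99.1 = 0.0681 → ξ₁ = 6.749 kmol/h.
Conversion of B: 2ξ₁ + 1ξ₂ = 0.581 × 99.1 = 57.58 → ξ₂ = 44.08 kmol/h.
Outlet amounts (n = n₀ + Σ ν·ξ):
  B: 99.1 − 2(6.749) − 1(44.08) = 41.52
  A: 0 + 1(6.749) = 6.749
  F: 0 + 1(44.08) = 44.08

44.1 kmol/h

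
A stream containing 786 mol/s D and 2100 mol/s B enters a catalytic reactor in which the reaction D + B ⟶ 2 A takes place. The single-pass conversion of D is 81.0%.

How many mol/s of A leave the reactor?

1270 mol/s

D reacted = 0.81 × 786 = 636.7 mol/s; ν_D = −1, so ξ = 636.7/1 = 636.7 mol/s.
Outlet amounts (n = n₀ + ν ξ):
  D: 786 − 1(636.7) = 149.3
  B: 2100 − 1(636.7) = 1463
  A: 0 + 2(636.7) = 1273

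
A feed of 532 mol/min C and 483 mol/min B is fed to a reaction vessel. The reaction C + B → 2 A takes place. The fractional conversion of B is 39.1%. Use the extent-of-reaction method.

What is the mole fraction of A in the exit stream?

B reacted = 0.391 × 483 = 188.9 mol/min; ν_B = −1, so ξ = 188.9/1 = 188.9 mol/min.
Outlet amounts (n = n₀ + ν ξ):
  C: 532 − 1(188.9) = 343.1
  B: 483 − 1(188.9) = 294.1
  A: 0 + 2(188.9) = 377.7
Total out = 1015 mol/min; y_A = 377.7 / 1015 = 0.3721.

0.372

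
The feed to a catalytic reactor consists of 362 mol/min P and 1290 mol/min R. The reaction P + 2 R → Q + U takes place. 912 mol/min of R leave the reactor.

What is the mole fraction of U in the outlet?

0.129

For R: n = n₀ − 2ξ → 912 = 1290 − 2ξ, giving ξ = 189 mol/min.
Outlet amounts (n = n₀ + ν ξ):
  P: 362 − 1(189) = 173
  R: 1290 − 2(189) = 912
  Q: 0 + 1(189) = 189
  U: 0 + 1(189) = 189
Total out = 1463 mol/min; y_U = 189 / 1463 = 0.1292.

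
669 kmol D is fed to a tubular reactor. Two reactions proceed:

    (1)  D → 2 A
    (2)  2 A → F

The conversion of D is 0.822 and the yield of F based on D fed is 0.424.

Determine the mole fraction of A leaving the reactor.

Conversion of D: D consumed = 1ξ₁ = 0.822 × 669 → ξ₁ = 549.9 kmol.
Yield of F: 1ξ₂ / 669 = 0.424 → ξ₂ = 283.7 kmol.
Outlet amounts (n = n₀ + Σ ν·ξ):
  D: 669 − 1(549.9) = 119.1
  A: 0 + 2(549.9) − 2(283.7) = 532.5
  F: 0 + 1(283.7) = 283.7
Total out = 935.3 kmol; y_A = 532.5 / 935.3 = 0.5694.

0.569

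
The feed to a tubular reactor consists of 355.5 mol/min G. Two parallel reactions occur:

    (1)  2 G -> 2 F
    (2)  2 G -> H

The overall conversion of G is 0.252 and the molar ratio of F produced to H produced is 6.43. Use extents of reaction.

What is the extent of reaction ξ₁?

ξ₁ = 34.2 mol/min

Conversion of G: G consumed = 0.252 × 355.5 = 89.59 mol/min = 2ξ₁ + 2ξ₂.
Selectivity: 2ξ₁ / (1ξ₂) = 6.43 → ξ₁ = 3.215 ξ₂.
Substitute: (2·3.215 + 2) ξ₂ = 89.59 → ξ₂ = 10.63 mol/min, ξ₁ = 34.17 mol/min.
Outlet amounts (n = n₀ + Σ ν·ξ):
  G: 355.5 − 2(34.17) − 2(10.63) = 265.9
  F: 0 + 2(34.17) = 68.33
  H: 0 + 1(10.63) = 10.63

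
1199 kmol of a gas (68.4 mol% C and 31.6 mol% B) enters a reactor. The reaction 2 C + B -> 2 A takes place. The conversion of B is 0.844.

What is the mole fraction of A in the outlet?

B reacted = 0.844 × 378.9 = 319.8 kmol; ν_B = −1, so ξ = 319.8/1 = 319.8 kmol.
Outlet amounts (n = n₀ + ν ξ):
  C: 820.1 − 2(319.8) = 180.6
  B: 378.9 − 1(319.8) = 59.11
  A: 0 + 2(319.8) = 639.6
Total out = 879.2 kmol; y_A = 639.6 / 879.2 = 0.7274.

0.727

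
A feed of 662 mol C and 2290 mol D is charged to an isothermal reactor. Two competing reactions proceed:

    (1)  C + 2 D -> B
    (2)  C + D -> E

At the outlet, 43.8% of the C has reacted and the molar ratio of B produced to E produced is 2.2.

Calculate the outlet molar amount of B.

199 mol

Conversion of C: C consumed = 0.438 × 662 = 290 mol = 1ξ₁ + 1ξ₂.
Selectivity: 1ξ₁ / (1ξ₂) = 2.2 → ξ₁ = 2.2 ξ₂.
Substitute: (1·2.2 + 1) ξ₂ = 290 → ξ₂ = 90.61 mol, ξ₁ = 199.3 mol.
Outlet amounts (n = n₀ + Σ ν·ξ):
  C: 662 − 1(199.3) − 1(90.61) = 372
  D: 2290 − 2(199.3) − 1(90.61) = 1801
  B: 0 + 1(199.3) = 199.3
  E: 0 + 1(90.61) = 90.61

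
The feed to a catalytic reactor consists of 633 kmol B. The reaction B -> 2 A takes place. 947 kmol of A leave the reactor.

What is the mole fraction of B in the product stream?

For A: n = n₀ + 2ξ → 947 = 0 + 2ξ, giving ξ = 473.5 kmol.
Outlet amounts (n = n₀ + ν ξ):
  B: 633 − 1(473.5) = 159.5
  A: 0 + 2(473.5) = 947
Total out = 1106 kmol; y_B = 159.5 / 1106 = 0.1441.

0.144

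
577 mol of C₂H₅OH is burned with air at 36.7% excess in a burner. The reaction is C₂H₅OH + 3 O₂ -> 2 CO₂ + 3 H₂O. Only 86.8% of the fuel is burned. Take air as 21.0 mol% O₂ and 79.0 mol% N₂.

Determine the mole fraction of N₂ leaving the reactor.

0.721

Stoichiometric O₂ = 3 × 577 = 1731 mol; O₂ fed = 1731 × 1.367 = 2366 mol.
N₂ fed = 2366 × 79/21 = 8902 mol.
Fuel reacted = 0.868 × 577 → ξ = 500.8 mol.
Outlet (n = n₀ + ν ξ):
  C₂H₅OH: 577 − 1(500.8) = 76.16
  O₂: 2366 − 3(500.8) = 863.8
  N₂: 8902 (inert)
  CO₂: 0 + 2(500.8) = 1002
  H₂O: 0 + 3(500.8) = 1503
Total out = 12350 mol; y_N₂ = 8902 / 12350 = 0.721.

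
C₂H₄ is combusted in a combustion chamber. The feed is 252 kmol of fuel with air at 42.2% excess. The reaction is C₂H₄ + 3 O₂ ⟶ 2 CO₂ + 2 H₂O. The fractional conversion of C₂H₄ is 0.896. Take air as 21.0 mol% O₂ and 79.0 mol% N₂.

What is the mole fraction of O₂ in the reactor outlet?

0.074

Stoichiometric O₂ = 3 × 252 = 756 kmol; O₂ fed = 756 × 1.422 = 1075 kmol.
N₂ fed = 1075 × 79/21 = 4044 kmol.
Fuel reacted = 0.896 × 252 → ξ = 225.8 kmol.
Outlet (n = n₀ + ν ξ):
  C₂H₄: 252 − 1(225.8) = 26.21
  O₂: 1075 − 3(225.8) = 397.7
  N₂: 4044 (inert)
  CO₂: 0 + 2(225.8) = 451.6
  H₂O: 0 + 2(225.8) = 451.6
Total out = 5371 kmol; y_O₂ = 397.7 / 5371 = 0.07403.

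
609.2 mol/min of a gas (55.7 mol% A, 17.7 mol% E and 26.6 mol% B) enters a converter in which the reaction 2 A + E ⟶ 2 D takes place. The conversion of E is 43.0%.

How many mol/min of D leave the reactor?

E reacted = 0.43 × 107.8 = 46.37 mol/min; ν_E = −1, so ξ = 46.37/1 = 46.37 mol/min.
Outlet amounts (n = n₀ + ν ξ):
  A: 339.3 − 2(46.37) = 246.6
  E: 107.8 − 1(46.37) = 61.46
  D: 0 + 2(46.37) = 92.73
  B: 162 (inert)

92.7 mol/min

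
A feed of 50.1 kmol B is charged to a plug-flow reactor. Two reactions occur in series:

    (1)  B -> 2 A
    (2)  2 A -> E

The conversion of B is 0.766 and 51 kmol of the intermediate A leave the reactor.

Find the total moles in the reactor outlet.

Conversion of B: B consumed = 1ξ₁ = 0.766 × 50.1 → ξ₁ = 38.38 kmol.
A balance: n_A = 0 + 2ξ₁ − 2ξ₂ = 51 → ξ₂ = (2·38.38 − 51)/2 = 12.88 kmol.
Outlet amounts (n = n₀ + Σ ν·ξ):
  B: 50.1 − 1(38.38) = 11.72
  A: 0 + 2(38.38) − 2(12.88) = 51
  E: 0 + 1(12.88) = 12.88
Total out = 11.72 + 51 + 12.88 = 75.6 kmol.

75.6 kmol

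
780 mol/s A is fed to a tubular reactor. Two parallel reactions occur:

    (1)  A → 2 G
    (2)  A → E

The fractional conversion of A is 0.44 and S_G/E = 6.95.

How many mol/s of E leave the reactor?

Conversion of A: A consumed = 0.44 × 780 = 343.2 mol/s = 1ξ₁ + 1ξ₂.
Selectivity: 2ξ₁ / (1ξ₂) = 6.95 → ξ₁ = 3.475 ξ₂.
Substitute: (1·3.475 + 1) ξ₂ = 343.2 → ξ₂ = 76.69 mol/s, ξ₁ = 266.5 mol/s.
Outlet amounts (n = n₀ + Σ ν·ξ):
  A: 780 − 1(266.5) − 1(76.69) = 436.8
  G: 0 + 2(266.5) = 533
  E: 0 + 1(76.69) = 76.69

76.7 mol/s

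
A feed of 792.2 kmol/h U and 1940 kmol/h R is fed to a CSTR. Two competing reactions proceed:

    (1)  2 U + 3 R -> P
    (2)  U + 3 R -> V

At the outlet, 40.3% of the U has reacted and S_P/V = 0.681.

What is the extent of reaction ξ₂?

Conversion of U: U consumed = 0.403 × 792.2 = 319.3 kmol/h = 2ξ₁ + 1ξ₂.
Selectivity: 1ξ₁ / (1ξ₂) = 0.681 → ξ₁ = 0.681 ξ₂.
Substitute: (2·0.681 + 1) ξ₂ = 319.3 → ξ₂ = 135.2 kmol/h, ξ₁ = 92.05 kmol/h.
Outlet amounts (n = n₀ + Σ ν·ξ):
  U: 792.2 − 2(92.05) − 1(135.2) = 472.9
  R: 1940 − 3(92.05) − 3(135.2) = 1258
  P: 0 + 1(92.05) = 92.05
  V: 0 + 1(135.2) = 135.2

ξ₂ = 135 kmol/h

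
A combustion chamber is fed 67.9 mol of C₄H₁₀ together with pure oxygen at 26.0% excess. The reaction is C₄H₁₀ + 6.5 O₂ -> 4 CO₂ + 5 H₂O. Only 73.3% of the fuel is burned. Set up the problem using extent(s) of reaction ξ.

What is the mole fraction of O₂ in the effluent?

0.333

Stoichiometric O₂ = 6.5 × 67.9 = 441.4 mol; O₂ fed = 441.4 × 1.260 = 556.1 mol.
Fuel reacted = 0.733 × 67.9 → ξ = 49.77 mol.
Outlet (n = n₀ + ν ξ):
  C₄H₁₀: 67.9 − 1(49.77) = 18.13
  O₂: 556.1 − 6.5(49.77) = 232.6
  CO₂: 0 + 4(49.77) = 199.1
  H₂O: 0 + 5(49.77) = 248.9
Total out = 698.7 mol; y_O₂ = 232.6 / 698.7 = 0.3329.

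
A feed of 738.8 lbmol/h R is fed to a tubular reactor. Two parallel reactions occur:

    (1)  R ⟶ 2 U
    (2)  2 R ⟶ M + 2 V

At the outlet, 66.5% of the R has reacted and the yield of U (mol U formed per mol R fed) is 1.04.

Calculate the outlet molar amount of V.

107 lbmol/h

Yield of U: 2ξ₁ / 738.8 = 1.04 → ξ₁ = 384.2 lbmol/h.
Conversion of R: 1ξ₁ + 2ξ₂ = 0.665 × 738.8 = 491.3 → ξ₂ = 53.56 lbmol/h.
Outlet amounts (n = n₀ + Σ ν·ξ):
  R: 738.8 − 1(384.2) − 2(53.56) = 247.5
  U: 0 + 2(384.2) = 768.4
  M: 0 + 1(53.56) = 53.56
  V: 0 + 2(53.56) = 107.1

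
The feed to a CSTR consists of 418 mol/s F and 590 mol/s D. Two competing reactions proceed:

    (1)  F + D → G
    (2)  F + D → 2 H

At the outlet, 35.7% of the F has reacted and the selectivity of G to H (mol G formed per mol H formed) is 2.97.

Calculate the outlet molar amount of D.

441 mol/s

Conversion of F: F consumed = 0.357 × 418 = 149.2 mol/s = 1ξ₁ + 1ξ₂.
Selectivity: 1ξ₁ / (2ξ₂) = 2.97 → ξ₁ = 5.94 ξ₂.
Substitute: (1·5.94 + 1) ξ₂ = 149.2 → ξ₂ = 21.5 mol/s, ξ₁ = 127.7 mol/s.
Outlet amounts (n = n₀ + Σ ν·ξ):
  F: 418 − 1(127.7) − 1(21.5) = 268.8
  D: 590 − 1(127.7) − 1(21.5) = 440.8
  G: 0 + 1(127.7) = 127.7
  H: 0 + 2(21.5) = 43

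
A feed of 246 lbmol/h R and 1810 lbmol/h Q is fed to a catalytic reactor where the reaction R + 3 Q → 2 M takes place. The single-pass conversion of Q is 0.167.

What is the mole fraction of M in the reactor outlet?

0.109

Q reacted = 0.167 × 1810 = 302.3 lbmol/h; ν_Q = −3, so ξ = 302.3/3 = 100.8 lbmol/h.
Outlet amounts (n = n₀ + ν ξ):
  R: 246 − 1(100.8) = 145.2
  Q: 1810 − 3(100.8) = 1508
  M: 0 + 2(100.8) = 201.5
Total out = 1854 lbmol/h; y_M = 201.5 / 1854 = 0.1087.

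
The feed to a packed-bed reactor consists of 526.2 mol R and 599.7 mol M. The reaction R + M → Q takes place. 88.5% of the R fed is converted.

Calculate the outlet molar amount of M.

R reacted = 0.885 × 526.2 = 465.7 mol; ν_R = −1, so ξ = 465.7/1 = 465.7 mol.
Outlet amounts (n = n₀ + ν ξ):
  R: 526.2 − 1(465.7) = 60.51
  M: 599.7 − 1(465.7) = 134
  Q: 0 + 1(465.7) = 465.7

134 mol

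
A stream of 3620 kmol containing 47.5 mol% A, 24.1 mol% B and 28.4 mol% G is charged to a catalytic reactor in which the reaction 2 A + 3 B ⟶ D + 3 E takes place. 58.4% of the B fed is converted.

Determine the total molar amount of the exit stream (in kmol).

B reacted = 0.584 × 872.4 = 509.5 kmol; ν_B = −3, so ξ = 509.5/3 = 169.8 kmol.
Outlet amounts (n = n₀ + ν ξ):
  A: 1720 − 2(169.8) = 1380
  B: 872.4 − 3(169.8) = 362.9
  D: 0 + 1(169.8) = 169.8
  E: 0 + 3(169.8) = 509.5
  G: 1028 (inert)
Total out = 1380 + 362.9 + 169.8 + 509.5 + 1028 = 3450 kmol.

3450 kmol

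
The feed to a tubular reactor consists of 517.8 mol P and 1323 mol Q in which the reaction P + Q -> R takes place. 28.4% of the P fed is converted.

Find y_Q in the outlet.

0.694

P reacted = 0.284 × 517.8 = 147.1 mol; ν_P = −1, so ξ = 147.1/1 = 147.1 mol.
Outlet amounts (n = n₀ + ν ξ):
  P: 517.8 − 1(147.1) = 370.7
  Q: 1323 − 1(147.1) = 1176
  R: 0 + 1(147.1) = 147.1
Total out = 1694 mol; y_Q = 1176 / 1694 = 0.6943.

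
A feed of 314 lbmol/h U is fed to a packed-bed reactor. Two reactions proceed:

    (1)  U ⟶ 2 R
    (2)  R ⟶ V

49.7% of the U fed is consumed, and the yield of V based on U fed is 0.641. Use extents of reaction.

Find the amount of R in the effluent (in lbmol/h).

Conversion of U: U consumed = 1ξ₁ = 0.497 × 314 → ξ₁ = 156.1 lbmol/h.
Yield of V: 1ξ₂ / 314 = 0.641 → ξ₂ = 201.3 lbmol/h.
Outlet amounts (n = n₀ + Σ ν·ξ):
  U: 314 − 1(156.1) = 157.9
  R: 0 + 2(156.1) − 1(201.3) = 110.8
  V: 0 + 1(201.3) = 201.3

111 lbmol/h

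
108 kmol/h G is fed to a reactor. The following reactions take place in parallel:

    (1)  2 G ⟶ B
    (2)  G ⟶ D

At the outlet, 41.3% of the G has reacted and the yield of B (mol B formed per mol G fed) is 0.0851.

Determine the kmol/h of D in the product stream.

Yield of B: 1ξ₁ / 108 = 0.0851 → ξ₁ = 9.191 kmol/h.
Conversion of G: 2ξ₁ + 1ξ₂ = 0.413 × 108 = 44.6 → ξ₂ = 26.22 kmol/h.
Outlet amounts (n = n₀ + Σ ν·ξ):
  G: 108 − 2(9.191) − 1(26.22) = 63.4
  B: 0 + 1(9.191) = 9.191
  D: 0 + 1(26.22) = 26.22

26.2 kmol/h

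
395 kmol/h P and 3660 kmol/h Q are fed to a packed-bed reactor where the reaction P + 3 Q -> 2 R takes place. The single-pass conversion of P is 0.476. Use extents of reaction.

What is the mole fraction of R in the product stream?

0.102

P reacted = 0.476 × 395 = 188 kmol/h; ν_P = −1, so ξ = 188/1 = 188 kmol/h.
Outlet amounts (n = n₀ + ν ξ):
  P: 395 − 1(188) = 207
  Q: 3660 − 3(188) = 3096
  R: 0 + 2(188) = 376
Total out = 3679 kmol/h; y_R = 376 / 3679 = 0.1022.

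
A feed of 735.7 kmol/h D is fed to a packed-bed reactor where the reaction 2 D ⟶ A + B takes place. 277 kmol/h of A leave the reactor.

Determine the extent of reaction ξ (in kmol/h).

For A: n = n₀ + 1ξ → 277 = 0 + 1ξ, giving ξ = 277 kmol/h.
Outlet amounts (n = n₀ + ν ξ):
  D: 735.7 − 2(277) = 181.7
  A: 0 + 1(277) = 277
  B: 0 + 1(277) = 277

ξ = 277 kmol/h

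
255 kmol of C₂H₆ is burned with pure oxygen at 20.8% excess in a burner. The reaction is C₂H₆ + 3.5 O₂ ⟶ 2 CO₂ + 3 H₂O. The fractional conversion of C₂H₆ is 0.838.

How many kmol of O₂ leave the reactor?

Stoichiometric O₂ = 3.5 × 255 = 892.5 kmol; O₂ fed = 892.5 × 1.208 = 1078 kmol.
Fuel reacted = 0.838 × 255 → ξ = 213.7 kmol.
Outlet (n = n₀ + ν ξ):
  C₂H₆: 255 − 1(213.7) = 41.31
  O₂: 1078 − 3.5(213.7) = 330.2
  CO₂: 0 + 2(213.7) = 427.4
  H₂O: 0 + 3(213.7) = 641.1

330 kmol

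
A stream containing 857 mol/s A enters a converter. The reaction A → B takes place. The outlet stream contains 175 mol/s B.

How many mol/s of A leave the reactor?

For B: n = n₀ + 1ξ → 175 = 0 + 1ξ, giving ξ = 175 mol/s.
Outlet amounts (n = n₀ + ν ξ):
  A: 857 − 1(175) = 682
  B: 0 + 1(175) = 175

682 mol/s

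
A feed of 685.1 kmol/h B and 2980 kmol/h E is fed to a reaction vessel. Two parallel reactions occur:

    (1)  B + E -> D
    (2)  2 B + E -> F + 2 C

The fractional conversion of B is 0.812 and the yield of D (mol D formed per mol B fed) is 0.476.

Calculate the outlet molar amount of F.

Yield of D: 1ξ₁ / 685.1 = 0.476 → ξ₁ = 326.1 kmol/h.
Conversion of B: 1ξ₁ + 2ξ₂ = 0.812 × 685.1 = 556.3 → ξ₂ = 115.1 kmol/h.
Outlet amounts (n = n₀ + Σ ν·ξ):
  B: 685.1 − 1(326.1) − 2(115.1) = 128.8
  E: 2980 − 1(326.1) − 1(115.1) = 2539
  D: 0 + 1(326.1) = 326.1
  F: 0 + 1(115.1) = 115.1
  C: 0 + 2(115.1) = 230.2

115 kmol/h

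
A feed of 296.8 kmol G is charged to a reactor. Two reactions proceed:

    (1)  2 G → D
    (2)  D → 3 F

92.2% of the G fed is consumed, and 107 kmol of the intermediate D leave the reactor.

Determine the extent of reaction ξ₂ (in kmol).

Conversion of G: G consumed = 2ξ₁ = 0.922 × 296.8 → ξ₁ = 136.8 kmol.
D balance: n_D = 0 + 1ξ₁ − 1ξ₂ = 107 → ξ₂ = (1·136.8 − 107)/1 = 29.82 kmol.
Outlet amounts (n = n₀ + Σ ν·ξ):
  G: 296.8 − 2(136.8) = 23.15
  D: 0 + 1(136.8) − 1(29.82) = 107
  F: 0 + 3(29.82) = 89.47

ξ₂ = 29.8 kmol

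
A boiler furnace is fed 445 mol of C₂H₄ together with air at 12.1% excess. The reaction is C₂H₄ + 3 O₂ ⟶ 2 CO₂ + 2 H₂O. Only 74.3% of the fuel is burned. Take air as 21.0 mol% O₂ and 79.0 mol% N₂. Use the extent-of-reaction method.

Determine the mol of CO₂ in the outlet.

Stoichiometric O₂ = 3 × 445 = 1335 mol; O₂ fed = 1335 × 1.121 = 1497 mol.
N₂ fed = 1497 × 79/21 = 5630 mol.
Fuel reacted = 0.743 × 445 → ξ = 330.6 mol.
Outlet (n = n₀ + ν ξ):
  C₂H₄: 445 − 1(330.6) = 114.4
  O₂: 1497 − 3(330.6) = 504.6
  N₂: 5630 (inert)
  CO₂: 0 + 2(330.6) = 661.3
  H₂O: 0 + 2(330.6) = 661.3

661 mol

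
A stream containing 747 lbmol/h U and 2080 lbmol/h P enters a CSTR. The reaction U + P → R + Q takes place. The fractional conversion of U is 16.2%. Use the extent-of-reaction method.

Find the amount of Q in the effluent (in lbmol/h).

U reacted = 0.162 × 747 = 121 lbmol/h; ν_U = −1, so ξ = 121/1 = 121 lbmol/h.
Outlet amounts (n = n₀ + ν ξ):
  U: 747 − 1(121) = 626
  P: 2080 − 1(121) = 1959
  R: 0 + 1(121) = 121
  Q: 0 + 1(121) = 121

121 lbmol/h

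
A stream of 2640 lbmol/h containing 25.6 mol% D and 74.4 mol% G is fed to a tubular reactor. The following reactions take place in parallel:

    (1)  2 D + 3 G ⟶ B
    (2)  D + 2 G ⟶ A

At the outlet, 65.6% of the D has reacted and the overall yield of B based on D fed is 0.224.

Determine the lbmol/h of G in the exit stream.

1230 lbmol/h

Yield of B: 1ξ₁ / 675.8 = 0.224 → ξ₁ = 151.4 lbmol/h.
Conversion of D: 2ξ₁ + 1ξ₂ = 0.656 × 675.8 = 443.4 → ξ₂ = 140.6 lbmol/h.
Outlet amounts (n = n₀ + Σ ν·ξ):
  D: 675.8 − 2(151.4) − 1(140.6) = 232.5
  G: 1964 − 3(151.4) − 2(140.6) = 1229
  B: 0 + 1(151.4) = 151.4
  A: 0 + 1(140.6) = 140.6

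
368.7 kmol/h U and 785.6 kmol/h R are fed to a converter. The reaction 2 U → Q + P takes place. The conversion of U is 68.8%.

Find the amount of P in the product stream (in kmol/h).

U reacted = 0.688 × 368.7 = 253.7 kmol/h; ν_U = −2, so ξ = 253.7/2 = 126.8 kmol/h.
Outlet amounts (n = n₀ + ν ξ):
  U: 368.7 − 2(126.8) = 115
  Q: 0 + 1(126.8) = 126.8
  P: 0 + 1(126.8) = 126.8
  R: 785.6 (inert)

127 kmol/h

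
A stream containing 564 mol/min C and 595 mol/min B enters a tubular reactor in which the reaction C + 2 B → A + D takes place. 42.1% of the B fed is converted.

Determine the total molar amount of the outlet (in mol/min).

1030 mol/min

B reacted = 0.421 × 595 = 250.5 mol/min; ν_B = −2, so ξ = 250.5/2 = 125.2 mol/min.
Outlet amounts (n = n₀ + ν ξ):
  C: 564 − 1(125.2) = 438.8
  B: 595 − 2(125.2) = 344.5
  A: 0 + 1(125.2) = 125.2
  D: 0 + 1(125.2) = 125.2
Total out = 438.8 + 344.5 + 125.2 + 125.2 = 1034 mol/min.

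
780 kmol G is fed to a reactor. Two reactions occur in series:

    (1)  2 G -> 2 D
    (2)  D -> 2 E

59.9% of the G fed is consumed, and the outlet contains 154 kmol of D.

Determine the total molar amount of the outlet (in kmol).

Conversion of G: G consumed = 2ξ₁ = 0.599 × 780 → ξ₁ = 233.6 kmol.
D balance: n_D = 0 + 2ξ₁ − 1ξ₂ = 154 → ξ₂ = (2·233.6 − 154)/1 = 313.2 kmol.
Outlet amounts (n = n₀ + Σ ν·ξ):
  G: 780 − 2(233.6) = 312.8
  D: 0 + 2(233.6) − 1(313.2) = 154
  E: 0 + 2(313.2) = 626.4
Total out = 312.8 + 154 + 626.4 = 1093 kmol.

1090 kmol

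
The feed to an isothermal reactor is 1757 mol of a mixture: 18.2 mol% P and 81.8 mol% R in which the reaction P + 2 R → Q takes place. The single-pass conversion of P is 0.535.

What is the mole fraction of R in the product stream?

0.774

P reacted = 0.535 × 319.8 = 171.1 mol; ν_P = −1, so ξ = 171.1/1 = 171.1 mol.
Outlet amounts (n = n₀ + ν ξ):
  P: 319.8 − 1(171.1) = 148.7
  R: 1437 − 2(171.1) = 1095
  Q: 0 + 1(171.1) = 171.1
Total out = 1415 mol; y_R = 1095 / 1415 = 0.774.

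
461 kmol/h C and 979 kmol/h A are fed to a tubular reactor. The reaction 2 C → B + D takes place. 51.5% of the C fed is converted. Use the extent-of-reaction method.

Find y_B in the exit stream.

0.0824

C reacted = 0.515 × 461 = 237.4 kmol/h; ν_C = −2, so ξ = 237.4/2 = 118.7 kmol/h.
Outlet amounts (n = n₀ + ν ξ):
  C: 461 − 2(118.7) = 223.6
  B: 0 + 1(118.7) = 118.7
  D: 0 + 1(118.7) = 118.7
  A: 979 (inert)
Total out = 1440 kmol/h; y_B = 118.7 / 1440 = 0.08244.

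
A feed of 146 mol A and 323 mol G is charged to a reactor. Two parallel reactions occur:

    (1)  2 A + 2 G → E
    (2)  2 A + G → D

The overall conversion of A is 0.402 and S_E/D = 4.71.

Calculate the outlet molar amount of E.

24.2 mol

Conversion of A: A consumed = 0.402 × 146 = 58.69 mol = 2ξ₁ + 2ξ₂.
Selectivity: 1ξ₁ / (1ξ₂) = 4.71 → ξ₁ = 4.71 ξ₂.
Substitute: (2·4.71 + 2) ξ₂ = 58.69 → ξ₂ = 5.139 mol, ξ₁ = 24.21 mol.
Outlet amounts (n = n₀ + Σ ν·ξ):
  A: 146 − 2(24.21) − 2(5.139) = 87.31
  G: 323 − 2(24.21) − 1(5.139) = 269.4
  E: 0 + 1(24.21) = 24.21
  D: 0 + 1(5.139) = 5.139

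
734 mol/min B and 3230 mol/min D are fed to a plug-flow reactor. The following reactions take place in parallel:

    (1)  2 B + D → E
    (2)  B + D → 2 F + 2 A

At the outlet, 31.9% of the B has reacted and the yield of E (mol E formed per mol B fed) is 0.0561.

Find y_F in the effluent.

Yield of E: 1ξ₁ / 734 = 0.0561 → ξ₁ = 41.18 mol/min.
Conversion of B: 2ξ₁ + 1ξ₂ = 0.319 × 734 = 234.1 → ξ₂ = 151.8 mol/min.
Outlet amounts (n = n₀ + Σ ν·ξ):
  B: 734 − 2(41.18) − 1(151.8) = 499.9
  D: 3230 − 1(41.18) − 1(151.8) = 3037
  E: 0 + 1(41.18) = 41.18
  F: 0 + 2(151.8) = 303.6
  A: 0 + 2(151.8) = 303.6
Total out = 4185 mol/min; y_F = 303.6 / 4185 = 0.07254.

0.0725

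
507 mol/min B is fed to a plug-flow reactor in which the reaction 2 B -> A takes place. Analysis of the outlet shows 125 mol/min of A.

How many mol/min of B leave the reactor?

257 mol/min

For A: n = n₀ + 1ξ → 125 = 0 + 1ξ, giving ξ = 125 mol/min.
Outlet amounts (n = n₀ + ν ξ):
  B: 507 − 2(125) = 257
  A: 0 + 1(125) = 125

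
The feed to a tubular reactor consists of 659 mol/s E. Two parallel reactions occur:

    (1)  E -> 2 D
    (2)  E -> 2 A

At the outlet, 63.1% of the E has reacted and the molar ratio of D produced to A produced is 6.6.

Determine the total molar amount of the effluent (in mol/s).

1070 mol/s

Conversion of E: E consumed = 0.631 × 659 = 415.8 mol/s = 1ξ₁ + 1ξ₂.
Selectivity: 2ξ₁ / (2ξ₂) = 6.6 → ξ₁ = 6.6 ξ₂.
Substitute: (1·6.6 + 1) ξ₂ = 415.8 → ξ₂ = 54.71 mol/s, ξ₁ = 361.1 mol/s.
Outlet amounts (n = n₀ + Σ ν·ξ):
  E: 659 − 1(361.1) − 1(54.71) = 243.2
  D: 0 + 2(361.1) = 722.2
  A: 0 + 2(54.71) = 109.4
Total out = 243.2 + 722.2 + 109.4 = 1075 mol/s.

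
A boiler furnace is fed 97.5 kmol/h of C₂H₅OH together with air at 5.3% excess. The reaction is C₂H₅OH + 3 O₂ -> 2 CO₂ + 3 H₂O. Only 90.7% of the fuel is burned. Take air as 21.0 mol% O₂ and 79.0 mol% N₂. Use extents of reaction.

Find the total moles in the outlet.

1650 kmol/h

Stoichiometric O₂ = 3 × 97.5 = 292.5 kmol/h; O₂ fed = 292.5 × 1.053 = 308 kmol/h.
N₂ fed = 308 × 79/21 = 1159 kmol/h.
Fuel reacted = 0.907 × 97.5 → ξ = 88.43 kmol/h.
Outlet (n = n₀ + ν ξ):
  C₂H₅OH: 97.5 − 1(88.43) = 9.067
  O₂: 308 − 3(88.43) = 42.7
  N₂: 1159 (inert)
  CO₂: 0 + 2(88.43) = 176.9
  H₂O: 0 + 3(88.43) = 265.3
Total out = 9.067 + 42.7 + 1159 + 176.9 + 265.3 = 1653 kmol/h.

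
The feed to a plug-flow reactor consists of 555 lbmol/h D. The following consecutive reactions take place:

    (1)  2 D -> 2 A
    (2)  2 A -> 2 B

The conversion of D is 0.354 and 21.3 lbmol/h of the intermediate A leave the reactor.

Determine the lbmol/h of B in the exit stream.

175 lbmol/h

Conversion of D: D consumed = 2ξ₁ = 0.354 × 555 → ξ₁ = 98.23 lbmol/h.
A balance: n_A = 0 + 2ξ₁ − 2ξ₂ = 21.3 → ξ₂ = (2·98.23 − 21.3)/2 = 87.58 lbmol/h.
Outlet amounts (n = n₀ + Σ ν·ξ):
  D: 555 − 2(98.23) = 358.5
  A: 0 + 2(98.23) − 2(87.58) = 21.3
  B: 0 + 2(87.58) = 175.2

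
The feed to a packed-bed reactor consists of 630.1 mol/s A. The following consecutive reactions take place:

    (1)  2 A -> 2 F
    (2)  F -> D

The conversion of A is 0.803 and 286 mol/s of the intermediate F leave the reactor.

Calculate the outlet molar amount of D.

Conversion of A: A consumed = 2ξ₁ = 0.803 × 630.1 → ξ₁ = 253 mol/s.
F balance: n_F = 0 + 2ξ₁ − 1ξ₂ = 286 → ξ₂ = (2·253 − 286)/1 = 220 mol/s.
Outlet amounts (n = n₀ + Σ ν·ξ):
  A: 630.1 − 2(253) = 124.1
  F: 0 + 2(253) − 1(220) = 286
  D: 0 + 1(220) = 220

220 mol/s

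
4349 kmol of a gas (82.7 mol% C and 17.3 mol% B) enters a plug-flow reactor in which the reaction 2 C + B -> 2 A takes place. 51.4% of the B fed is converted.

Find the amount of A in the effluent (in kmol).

773 kmol

B reacted = 0.514 × 752.4 = 386.7 kmol; ν_B = −1, so ξ = 386.7/1 = 386.7 kmol.
Outlet amounts (n = n₀ + ν ξ):
  C: 3597 − 2(386.7) = 2823
  B: 752.4 − 1(386.7) = 365.7
  A: 0 + 2(386.7) = 773.4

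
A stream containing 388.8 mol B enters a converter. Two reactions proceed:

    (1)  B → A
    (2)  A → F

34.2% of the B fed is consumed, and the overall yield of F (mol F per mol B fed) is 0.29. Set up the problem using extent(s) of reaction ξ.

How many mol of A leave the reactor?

Conversion of B: B consumed = 1ξ₁ = 0.342 × 388.8 → ξ₁ = 133 mol.
Yield of F: 1ξ₂ / 388.8 = 0.29 → ξ₂ = 112.8 mol.
Outlet amounts (n = n₀ + Σ ν·ξ):
  B: 388.8 − 1(133) = 255.8
  A: 0 + 1(133) − 1(112.8) = 20.22
  F: 0 + 1(112.8) = 112.8

20.2 mol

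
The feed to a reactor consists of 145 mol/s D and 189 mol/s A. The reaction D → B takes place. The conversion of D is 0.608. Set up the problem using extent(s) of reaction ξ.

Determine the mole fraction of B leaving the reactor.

0.264

D reacted = 0.608 × 145 = 88.16 mol/s; ν_D = −1, so ξ = 88.16/1 = 88.16 mol/s.
Outlet amounts (n = n₀ + ν ξ):
  D: 145 − 1(88.16) = 56.84
  B: 0 + 1(88.16) = 88.16
  A: 189 (inert)
Total out = 334 mol/s; y_B = 88.16 / 334 = 0.264.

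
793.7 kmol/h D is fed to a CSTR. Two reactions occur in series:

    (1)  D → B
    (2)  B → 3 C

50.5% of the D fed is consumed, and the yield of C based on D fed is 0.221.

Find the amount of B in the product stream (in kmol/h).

342 kmol/h

Conversion of D: D consumed = 1ξ₁ = 0.505 × 793.7 → ξ₁ = 400.8 kmol/h.
Yield of C: 3ξ₂ / 793.7 = 0.221 → ξ₂ = 58.47 kmol/h.
Outlet amounts (n = n₀ + Σ ν·ξ):
  D: 793.7 − 1(400.8) = 392.9
  B: 0 + 1(400.8) − 1(58.47) = 342.3
  C: 0 + 3(58.47) = 175.4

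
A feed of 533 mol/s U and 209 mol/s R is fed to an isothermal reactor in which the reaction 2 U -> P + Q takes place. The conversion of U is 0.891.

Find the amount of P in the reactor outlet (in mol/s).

237 mol/s

U reacted = 0.891 × 533 = 474.9 mol/s; ν_U = −2, so ξ = 474.9/2 = 237.5 mol/s.
Outlet amounts (n = n₀ + ν ξ):
  U: 533 − 2(237.5) = 58.1
  P: 0 + 1(237.5) = 237.5
  Q: 0 + 1(237.5) = 237.5
  R: 209 (inert)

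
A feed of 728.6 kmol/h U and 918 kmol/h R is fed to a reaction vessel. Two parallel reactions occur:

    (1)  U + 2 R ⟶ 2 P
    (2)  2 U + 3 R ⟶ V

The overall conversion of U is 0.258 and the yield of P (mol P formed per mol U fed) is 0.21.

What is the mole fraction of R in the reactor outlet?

Yield of P: 2ξ₁ / 728.6 = 0.21 → ξ₁ = 76.5 kmol/h.
Conversion of U: 1ξ₁ + 2ξ₂ = 0.258 × 728.6 = 188 → ξ₂ = 55.74 kmol/h.
Outlet amounts (n = n₀ + Σ ν·ξ):
  U: 728.6 − 1(76.5) − 2(55.74) = 540.6
  R: 918 − 2(76.5) − 3(55.74) = 597.8
  P: 0 + 2(76.5) = 153
  V: 0 + 1(55.74) = 55.74
Total out = 1347 kmol/h; y_R = 597.8 / 1347 = 0.4437.

0.444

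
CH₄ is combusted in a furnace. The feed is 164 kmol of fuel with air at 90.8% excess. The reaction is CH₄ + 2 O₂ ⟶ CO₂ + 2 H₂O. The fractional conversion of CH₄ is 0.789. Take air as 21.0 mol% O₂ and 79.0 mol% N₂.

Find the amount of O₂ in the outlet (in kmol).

367 kmol

Stoichiometric O₂ = 2 × 164 = 328 kmol; O₂ fed = 328 × 1.908 = 625.8 kmol.
N₂ fed = 625.8 × 79/21 = 2354 kmol.
Fuel reacted = 0.789 × 164 → ξ = 129.4 kmol.
Outlet (n = n₀ + ν ξ):
  CH₄: 164 − 1(129.4) = 34.6
  O₂: 625.8 − 2(129.4) = 367
  N₂: 2354 (inert)
  CO₂: 0 + 1(129.4) = 129.4
  H₂O: 0 + 2(129.4) = 258.8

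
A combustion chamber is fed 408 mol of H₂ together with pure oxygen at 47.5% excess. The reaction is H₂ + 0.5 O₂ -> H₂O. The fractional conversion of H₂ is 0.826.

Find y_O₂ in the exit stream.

0.245

Stoichiometric O₂ = 0.5 × 408 = 204 mol; O₂ fed = 204 × 1.475 = 300.9 mol.
Fuel reacted = 0.826 × 408 → ξ = 337 mol.
Outlet (n = n₀ + ν ξ):
  H₂: 408 − 1(337) = 70.99
  O₂: 300.9 − 0.5(337) = 132.4
  H₂O: 0 + 1(337) = 337
Total out = 540.4 mol; y_O₂ = 132.4 / 540.4 = 0.245.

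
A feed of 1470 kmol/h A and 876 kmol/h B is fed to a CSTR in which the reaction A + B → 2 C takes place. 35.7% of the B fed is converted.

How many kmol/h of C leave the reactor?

B reacted = 0.357 × 876 = 312.7 kmol/h; ν_B = −1, so ξ = 312.7/1 = 312.7 kmol/h.
Outlet amounts (n = n₀ + ν ξ):
  A: 1470 − 1(312.7) = 1157
  B: 876 − 1(312.7) = 563.3
  C: 0 + 2(312.7) = 625.5

625 kmol/h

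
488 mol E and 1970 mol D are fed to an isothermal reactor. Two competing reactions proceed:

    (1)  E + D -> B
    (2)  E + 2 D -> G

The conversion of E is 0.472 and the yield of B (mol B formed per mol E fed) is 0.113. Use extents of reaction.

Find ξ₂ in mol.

ξ₂ = 175 mol

Yield of B: 1ξ₁ / 488 = 0.113 → ξ₁ = 55.14 mol.
Conversion of E: 1ξ₁ + 1ξ₂ = 0.472 × 488 = 230.3 → ξ₂ = 175.2 mol.
Outlet amounts (n = n₀ + Σ ν·ξ):
  E: 488 − 1(55.14) − 1(175.2) = 257.7
  D: 1970 − 1(55.14) − 2(175.2) = 1564
  B: 0 + 1(55.14) = 55.14
  G: 0 + 1(175.2) = 175.2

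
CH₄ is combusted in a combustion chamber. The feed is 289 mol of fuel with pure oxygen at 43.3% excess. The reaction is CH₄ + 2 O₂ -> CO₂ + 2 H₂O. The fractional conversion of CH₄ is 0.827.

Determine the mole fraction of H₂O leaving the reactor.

Stoichiometric O₂ = 2 × 289 = 578 mol; O₂ fed = 578 × 1.433 = 828.3 mol.
Fuel reacted = 0.827 × 289 → ξ = 239 mol.
Outlet (n = n₀ + ν ξ):
  CH₄: 289 − 1(239) = 50
  O₂: 828.3 − 2(239) = 350.3
  CO₂: 0 + 1(239) = 239
  H₂O: 0 + 2(239) = 478
Total out = 1117 mol; y_H₂O = 478 / 1117 = 0.4278.

0.428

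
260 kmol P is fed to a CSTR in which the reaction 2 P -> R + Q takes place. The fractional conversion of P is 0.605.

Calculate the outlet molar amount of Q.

78.6 kmol

P reacted = 0.605 × 260 = 157.3 kmol; ν_P = −2, so ξ = 157.3/2 = 78.65 kmol.
Outlet amounts (n = n₀ + ν ξ):
  P: 260 − 2(78.65) = 102.7
  R: 0 + 1(78.65) = 78.65
  Q: 0 + 1(78.65) = 78.65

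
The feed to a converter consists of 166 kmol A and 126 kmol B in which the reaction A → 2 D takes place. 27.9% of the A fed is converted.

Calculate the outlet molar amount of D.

A reacted = 0.279 × 166 = 46.31 kmol; ν_A = −1, so ξ = 46.31/1 = 46.31 kmol.
Outlet amounts (n = n₀ + ν ξ):
  A: 166 − 1(46.31) = 119.7
  D: 0 + 2(46.31) = 92.63
  B: 126 (inert)

92.6 kmol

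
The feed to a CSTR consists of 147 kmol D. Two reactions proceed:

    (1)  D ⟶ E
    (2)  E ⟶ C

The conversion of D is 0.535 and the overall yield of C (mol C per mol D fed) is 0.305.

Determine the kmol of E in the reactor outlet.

Conversion of D: D consumed = 1ξ₁ = 0.535 × 147 → ξ₁ = 78.65 kmol.
Yield of C: 1ξ₂ / 147 = 0.305 → ξ₂ = 44.84 kmol.
Outlet amounts (n = n₀ + Σ ν·ξ):
  D: 147 − 1(78.65) = 68.35
  E: 0 + 1(78.65) − 1(44.84) = 33.81
  C: 0 + 1(44.84) = 44.84

33.8 kmol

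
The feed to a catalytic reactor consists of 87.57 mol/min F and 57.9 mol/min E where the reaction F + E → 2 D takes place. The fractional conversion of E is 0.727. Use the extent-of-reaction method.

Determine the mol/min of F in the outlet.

45.5 mol/min

E reacted = 0.727 × 57.9 = 42.09 mol/min; ν_E = −1, so ξ = 42.09/1 = 42.09 mol/min.
Outlet amounts (n = n₀ + ν ξ):
  F: 87.57 − 1(42.09) = 45.48
  E: 57.9 − 1(42.09) = 15.81
  D: 0 + 2(42.09) = 84.19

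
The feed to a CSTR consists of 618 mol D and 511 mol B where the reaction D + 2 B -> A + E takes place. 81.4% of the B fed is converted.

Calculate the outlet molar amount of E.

B reacted = 0.814 × 511 = 416 mol; ν_B = −2, so ξ = 416/2 = 208 mol.
Outlet amounts (n = n₀ + ν ξ):
  D: 618 − 1(208) = 410
  B: 511 − 2(208) = 95.05
  A: 0 + 1(208) = 208
  E: 0 + 1(208) = 208

208 mol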